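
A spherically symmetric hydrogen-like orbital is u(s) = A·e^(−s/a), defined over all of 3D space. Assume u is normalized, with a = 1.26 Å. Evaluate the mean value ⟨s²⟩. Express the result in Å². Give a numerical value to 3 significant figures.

The expectation value is the |u|²-weighted average of s^2: ∫ s^2|u|² 4πs² ds.
With ∫₀^∞ s^4 e^(−αs) ds = 4!/α^5, evaluating both integrals, ⟨s²⟩ = 3·a^2.
With a = 1.26, ⟨s^2⟩ = 4.763.

⟨s^2⟩ ≈ 4.76 Å^2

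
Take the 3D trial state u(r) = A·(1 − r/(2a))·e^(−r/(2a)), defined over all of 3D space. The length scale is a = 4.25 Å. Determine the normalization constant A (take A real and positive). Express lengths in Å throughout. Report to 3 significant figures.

Require ∫ |u|² 4πr² dr = 1 over the whole domain.
With ∫₀^∞ r^4 e^(−αr) dr = 4!/α^5, the integral (without the A² prefactor) comes out to 8·π·a^3.
Setting this equal to 1 gives A² = 1/(8·π·a^3).
Plugging in a = 4.25 yields A = 0.02277.

A ≈ 0.0228 Å^(-3/2)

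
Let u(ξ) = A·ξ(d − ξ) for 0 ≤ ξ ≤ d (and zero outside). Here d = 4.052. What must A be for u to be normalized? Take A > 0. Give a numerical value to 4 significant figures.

A ≈ 0.1657

We need A² ∫|f|² dξ = 1, taking the integral from 0 to d.
∫|u|² dξ = A²·(d^5/30).
Hence A² = 1/[d^5/30].
Substituting d = 4.052 gives A² = 0.027465, so A = 0.16572.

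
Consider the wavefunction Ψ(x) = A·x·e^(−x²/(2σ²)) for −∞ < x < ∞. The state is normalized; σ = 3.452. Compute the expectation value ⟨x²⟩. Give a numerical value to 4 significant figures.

The expectation value is the |Ψ|²-weighted average of x^2: ∫ x^2|Ψ|² dx.
Since the A² factors cancel between numerator and denominator, ⟨x²⟩ = 3·σ^2/2.
With σ = 3.452, ⟨x^2⟩ = 17.874.

⟨x^2⟩ ≈ 17.87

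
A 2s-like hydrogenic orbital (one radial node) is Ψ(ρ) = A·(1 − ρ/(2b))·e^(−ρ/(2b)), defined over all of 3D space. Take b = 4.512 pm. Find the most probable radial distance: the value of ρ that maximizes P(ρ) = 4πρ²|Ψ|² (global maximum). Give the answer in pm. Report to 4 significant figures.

The maximum of P(ρ) = 4πρ²|Ψ|² occurs where its derivative vanishes.
This gives ρ = b·(√(5) + 3).
With b = 4.512, the most probable radial distance is 23.625 pm.

ρ ≈ 23.63 pm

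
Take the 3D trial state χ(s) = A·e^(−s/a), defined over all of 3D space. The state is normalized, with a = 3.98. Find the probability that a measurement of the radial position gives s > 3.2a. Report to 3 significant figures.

Integrate the radial probability density 4πs²|χ|² over s > 3.2a.
Normalization gives A² = 1/(π·a^3).
Substituting u = s/a, A², 4π and the length scale all cancel in the ratio: P = ∫_{3.2}^{∞} u^2·e^(-2·u) du / ∫_{0}^{∞} u^2·e^(-2·u) du.
An antiderivative of u^2·e^(-2·u) is -(2·u^2 + 2·u + 1)·e^(-2·u)/4; evaluating from 3.2 to ∞ gives 697·e^(-32/5)/100, while the full integral is 1/4.
The region integral divided by the full integral gives P = 0.04632.

P ≈ 0.0463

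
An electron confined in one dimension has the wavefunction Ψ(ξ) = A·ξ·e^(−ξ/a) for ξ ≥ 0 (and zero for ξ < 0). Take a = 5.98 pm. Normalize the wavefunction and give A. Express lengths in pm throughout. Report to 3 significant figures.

Require ∫ |Ψ|² dξ = 1 over the whole domain.
Using ∫₀^∞ ξⁿ e^(−αξ) dξ = n!/αⁿ⁺¹, ∫|Ψ|² dξ = A²·(a^3/4).
With a = 5.98: A² = 0.01870 and A = 0.1368.

A ≈ 0.137 pm^(-3/2)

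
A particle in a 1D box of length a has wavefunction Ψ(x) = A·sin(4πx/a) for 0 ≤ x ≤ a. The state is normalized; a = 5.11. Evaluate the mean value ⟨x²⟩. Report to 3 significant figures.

⟨x^2⟩ ≈ 8.62

The expectation value is the |Ψ|²-weighted average of x^2: ∫ x^2|Ψ|² dx.
Evaluating both integrals, ⟨x²⟩ = -a^2/(32·π^2) + a^2/3.
With a = 5.11, ⟨x^2⟩ = 8.621.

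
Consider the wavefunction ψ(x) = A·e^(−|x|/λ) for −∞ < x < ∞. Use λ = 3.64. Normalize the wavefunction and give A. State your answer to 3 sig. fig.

A ≈ 0.524

We need A² ∫|f|² dx = 1, taking the integral from −∞ to ∞.
Using ∫₀^∞ xⁿ e^(−αx) dx = n!/αⁿ⁺¹, carrying out the integral gives A² · λ.
So A² = (λ)^(−1).
With λ = 3.64: A² = 0.2747 and A = 0.5241.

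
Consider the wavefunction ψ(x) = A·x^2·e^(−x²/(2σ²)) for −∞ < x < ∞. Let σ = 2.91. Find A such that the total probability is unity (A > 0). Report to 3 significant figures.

We need A² ∫|f|² dx = 1, taking the integral from −∞ to ∞.
Carrying out the integral gives A² · 3·√(π)·σ^5/4.
Setting this equal to 1 gives A² = 1/(3·√(π)·σ^5/4).
With σ = 2.91: A² = 0.003605 and A = 0.06004.

A ≈ 0.0600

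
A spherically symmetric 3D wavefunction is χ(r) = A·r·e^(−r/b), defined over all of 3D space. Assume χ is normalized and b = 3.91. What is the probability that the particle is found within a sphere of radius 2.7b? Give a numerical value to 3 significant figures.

P ≈ 0.627

P = ∫ |χ|² 4πr² dr over r ≤ 2.7b.
Normalization gives A² = 1/(3·π·b^5).
Let u = r/b; then A², 4π and the length scale all cancel, so P = ∫_{0}^{2.7} u^4·e^(-2·u) du ÷ ∫_{0}^{∞} u^4·e^(-2·u) du.
With ∫ u^4·e^(-2·u) du = -(u^4/2 + u^3 + 3·u^2/2 + 3·u/2 + 3/4)·e^(-2·u) + C, the region integral is ≈ 0.47002 and the full one is 3/4.
This evaluates to P = 0.6267.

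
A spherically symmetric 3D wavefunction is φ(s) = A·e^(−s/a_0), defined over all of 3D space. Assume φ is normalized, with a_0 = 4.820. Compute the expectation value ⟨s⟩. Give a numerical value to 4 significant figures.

By definition ⟨s⟩ = ∫ s |φ(s)|² 4πs² ds.
Evaluating both integrals, ⟨s⟩ = 3·a_0/2.
Putting a_0 = 4.820 gives 7.2300.

⟨s⟩ ≈ 7.230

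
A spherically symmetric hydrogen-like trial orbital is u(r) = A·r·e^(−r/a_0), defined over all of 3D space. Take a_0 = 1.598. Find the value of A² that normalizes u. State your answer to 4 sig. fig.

Require ∫ |u|² 4πr² dr = 1 over the whole domain.
The angular integral contributes 4π, leaving ∫₀^∞ r²|u|² dr.
Carrying out the integral gives A² · 3·π·a_0^5.
So A² = (3·π·a_0^5)^(−1).
Plugging in a_0 = 1.598 yields A = 0.10091.

A^2 ≈ 0.01018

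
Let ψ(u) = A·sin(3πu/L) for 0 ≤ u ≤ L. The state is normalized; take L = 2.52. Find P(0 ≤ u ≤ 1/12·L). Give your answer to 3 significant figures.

The probability is P = ∫ |ψ|² du over [0, 1/12·L].
The normalization integral ∫|ψ|²du over the whole domain equals L/2·A², and A² cancels in the ratio.
In terms of t = u/L (A² and the length scale cancel between numerator and denominator), P = [∫_{0}^{1/12} sin(3·π·t)^2 dt] / [∫_{0}^{1} sin(3·π·t)^2 dt].
With ∫ sin(3·π·t)^2 dt = t/2 - sin(6·π·t)/(12·π) + C, the region integral is 1/24 - 1/(12·π) and the full one is 1/2.
The result is P = (-2 + π)/(12·π).

P ≈ 0.0303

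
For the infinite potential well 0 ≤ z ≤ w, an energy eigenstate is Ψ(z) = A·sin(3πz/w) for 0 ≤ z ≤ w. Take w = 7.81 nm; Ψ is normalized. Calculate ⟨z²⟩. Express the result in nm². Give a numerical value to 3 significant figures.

⟨z^2⟩ ≈ 20.0 nm^2

⟨z²⟩ = ∫ z^2 |Ψ|² dz over the full domain.
Using sin²θ = (1 − cos 2θ)/2, the ratio of the moment integral to the normalization integral gives ⟨z²⟩ = -w^2/(18·π^2) + w^2/3.
With w = 7.81, ⟨z^2⟩ = 19.99.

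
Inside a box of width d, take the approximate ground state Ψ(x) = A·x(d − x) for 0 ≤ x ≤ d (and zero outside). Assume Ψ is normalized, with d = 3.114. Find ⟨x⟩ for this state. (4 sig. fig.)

⟨x⟩ ≈ 1.557

⟨x⟩ = ∫ x |Ψ|² dx over the full domain.
Expanding the polynomial and integrating term by term, the ratio of the moment integral to the normalization integral gives ⟨x⟩ = d/2.
With d = 3.114, ⟨x⟩ = 1.5570.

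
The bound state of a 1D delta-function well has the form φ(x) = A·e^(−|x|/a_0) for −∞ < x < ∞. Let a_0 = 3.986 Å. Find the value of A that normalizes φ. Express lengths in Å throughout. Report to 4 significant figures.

Require ∫ |φ|² dx = 1 over the whole domain.
With φ = A·e^(−|x|/a_0), the integral evaluates to A²·[a_0].
Substituting a_0 = 3.986 gives A² = 0.25088, so A = 0.50088.

A ≈ 0.5009 Å^(-1/2)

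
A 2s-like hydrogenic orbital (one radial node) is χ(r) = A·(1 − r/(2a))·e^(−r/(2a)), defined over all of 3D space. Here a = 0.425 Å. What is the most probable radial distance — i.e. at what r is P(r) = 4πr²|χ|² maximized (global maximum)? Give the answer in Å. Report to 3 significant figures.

Differentiate P(r) = 4πr²|χ|² with respect to r and set to zero.
Solving yields r = a·(√(5) + 3).
With a = 0.425, the most probable radial distance is 2.225 Å.

r ≈ 2.23 Å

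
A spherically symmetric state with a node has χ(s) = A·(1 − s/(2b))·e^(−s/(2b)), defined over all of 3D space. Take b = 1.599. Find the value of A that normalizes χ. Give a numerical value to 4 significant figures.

Normalization requires ∫|χ|² 4πs² ds = 1, integrated from 0 to ∞.
The angular integral contributes 4π, leaving ∫₀^∞ s²|χ|² ds.
Carrying out the integral gives A² · 8·π·b^3.
Hence A² = 1/[8·π·b^3].
Substituting b = 1.599 gives A² = 0.0097323, so A = 0.098652.

A ≈ 0.09865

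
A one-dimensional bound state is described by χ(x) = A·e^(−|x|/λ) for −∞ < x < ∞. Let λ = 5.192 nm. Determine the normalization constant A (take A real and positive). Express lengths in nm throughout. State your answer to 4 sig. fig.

The normalization condition is ∫|χ|² dx = 1 from −∞ to ∞.
With ∫₀^∞ x^0 e^(−αx) dx = 0!/α^1, carrying out the integral gives A² · λ.
Setting this equal to 1 gives A² = 1/(λ).
With λ = 5.192: A² = 0.19260 and A = 0.43887.

A ≈ 0.4389 nm^(-1/2)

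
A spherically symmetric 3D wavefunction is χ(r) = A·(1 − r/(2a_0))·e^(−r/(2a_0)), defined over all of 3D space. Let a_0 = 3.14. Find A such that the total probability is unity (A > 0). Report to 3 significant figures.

A ≈ 0.0358

Normalization requires ∫|χ|² 4πr² dr = 1, integrated from 0 to ∞.
(Spherical symmetry: dV = 4πr² dr.)
The integral (without the A² prefactor) comes out to 8·π·a_0^3.
So A² = (8·π·a_0^3)^(−1).
With a_0 = 3.14: A² = 0.001285 and A = 0.03585.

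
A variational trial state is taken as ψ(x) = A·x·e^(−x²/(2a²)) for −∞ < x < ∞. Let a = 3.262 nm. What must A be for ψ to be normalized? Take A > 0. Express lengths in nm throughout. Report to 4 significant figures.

A ≈ 0.1803 nm^(-3/2)

Require ∫ |ψ|² dx = 1 over the whole domain.
Differentiating ∫e^(−αx²) dx = √(π/α) under α to get the higher moments, with ψ = A·x·e^(−x²/(2a²)), the integral evaluates to A²·[√(π)·a^3/2].
Setting this equal to 1 gives A² = 1/(√(π)·a^3/2).
Plugging in a = 3.262 yields A = 0.18030.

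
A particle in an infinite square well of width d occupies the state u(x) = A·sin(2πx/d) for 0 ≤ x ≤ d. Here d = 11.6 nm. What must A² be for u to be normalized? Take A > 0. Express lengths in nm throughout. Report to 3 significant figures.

Require ∫ |u|² dx = 1 over the whole domain.
Carrying out the integral gives A² · d/2.
So A² = (d/2)^(−1).
Plugging in d = 11.6 yields A = 0.4152.

A^2 ≈ 0.172 nm^(-1)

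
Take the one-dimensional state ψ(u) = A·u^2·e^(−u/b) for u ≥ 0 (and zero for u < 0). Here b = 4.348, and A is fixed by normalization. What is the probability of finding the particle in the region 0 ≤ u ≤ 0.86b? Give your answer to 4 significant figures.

The probability is P = ∫ |ψ|² du over [0, 0.86b].
With A² fixed by ∫|ψ|² = 1, i.e. A² = (3·b^5/4)^(−1), substitute and integrate.
Substituting t = u/b, A² and the length scale cancel in the ratio: P = ∫_{0}^{0.86} t^4·e^(-2·t) dt / ∫_{0}^{∞} t^4·e^(-2·t) dt.
Using ∫ t^4·e^(-2·t) dt = -(t^4/2 + t^3 + 3·t^2/2 + 3·t/2 + 3/4)·e^(-2·t), the numerator is ≈ 0.0231777 and the denominator is 3/4.
This works out to P = 0.030904.

P ≈ 0.03090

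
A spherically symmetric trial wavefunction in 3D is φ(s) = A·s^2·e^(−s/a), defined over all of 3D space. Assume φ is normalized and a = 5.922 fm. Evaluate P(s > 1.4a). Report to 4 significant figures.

With dV = 4πs²ds, the probability is ∫|φ|² dV over s > 1.4a.
A² is fixed by ∫₀^∞ 4πs²|φ|² ds = 1, i.e. A² = (45·π·a^7/2)^(−1).
In terms of u = s/a (A², 4π and the length scale all cancel between numerator and denominator), P = [∫_{1.4}^{∞} u^6·e^(-2·u) du] / [∫_{0}^{∞} u^6·e^(-2·u) du].
With ∫ u^6·e^(-2·u) du = -(4·u^6 + 12·u^5 + 30·u^4 + 60·u^3 + 90·u^2 + 90·u + 45)·e^(-2·u)/8 + C, the region integral is ≈ 5.48769 and the full one is 45/8.
Taking the ratio yields P = 0.97559.

P ≈ 0.9756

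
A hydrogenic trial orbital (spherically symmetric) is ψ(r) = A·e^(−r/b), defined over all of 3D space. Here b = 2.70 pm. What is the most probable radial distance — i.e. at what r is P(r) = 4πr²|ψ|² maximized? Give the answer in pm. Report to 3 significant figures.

The maximum of P(r) = 4πr²|ψ|² occurs where its derivative vanishes.
This gives r = b.
With b = 2.70, the most probable radial distance is 2.700 pm.

r ≈ 2.70 pm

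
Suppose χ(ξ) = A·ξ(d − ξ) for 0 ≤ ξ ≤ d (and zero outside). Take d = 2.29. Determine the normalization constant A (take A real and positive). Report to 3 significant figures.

A ≈ 0.690

The normalization condition is ∫|χ|² dξ = 1 from 0 to d.
Carrying out the integral gives A² · d^5/30.
Hence A² = 1/[d^5/30].
With d = 2.29: A² = 0.4764 and A = 0.6902.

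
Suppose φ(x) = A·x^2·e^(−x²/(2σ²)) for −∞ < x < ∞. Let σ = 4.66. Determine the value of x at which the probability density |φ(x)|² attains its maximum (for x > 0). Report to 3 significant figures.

x ≈ 6.59

Set d/dx [|φ(x)|²] = 0 and solve for x > 0.
Solving yields x = √(2)·σ.
With σ = 4.66, the value of x > 0 at which the probability density is greatest is 6.590.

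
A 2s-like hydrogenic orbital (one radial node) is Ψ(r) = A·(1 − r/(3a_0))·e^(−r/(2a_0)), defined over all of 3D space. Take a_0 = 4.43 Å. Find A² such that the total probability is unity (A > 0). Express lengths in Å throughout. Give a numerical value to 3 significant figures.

A^2 ≈ 0.00137 Å^(-3)

Normalization requires ∫|Ψ|² 4πr² dr = 1, integrated from 0 to ∞.
(Spherical symmetry: dV = 4πr² dr.)
With ∫₀^∞ r^4 e^(−αr) dr = 4!/α^5, with Ψ = A·(1 − r/(3a_0))·e^(−r/(2a_0)), the integral evaluates to A²·[8·π·a_0^3/3].
So A² = (8·π·a_0^3/3)^(−1).
Plugging in a_0 = 4.43 yields A = 0.03705.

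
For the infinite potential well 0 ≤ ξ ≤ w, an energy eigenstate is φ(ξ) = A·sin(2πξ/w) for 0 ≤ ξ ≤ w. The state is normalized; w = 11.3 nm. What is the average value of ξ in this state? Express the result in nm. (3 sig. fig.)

⟨ξ⟩ = ∫ ξ |φ|² dξ over the full domain.
Using sin²θ = (1 − cos 2θ)/2, since the A² factors cancel between numerator and denominator, ⟨ξ⟩ = w/2.
Putting w = 11.3 gives 5.650.

⟨ξ⟩ ≈ 5.65 nm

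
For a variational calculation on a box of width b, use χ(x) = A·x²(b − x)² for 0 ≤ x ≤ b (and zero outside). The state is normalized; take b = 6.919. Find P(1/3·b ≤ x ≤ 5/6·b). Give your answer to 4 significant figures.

|χ|² is the probability density, so P = ∫_{1/3·b}^{5/6·b} |χ|² dx.
With A² fixed by ∫|χ|² = 1, i.e. A² = (b^9/630)^(−1), substitute and integrate.
Substituting u = x/b, A² and the length scale cancel in the ratio: P = ∫_{1/3}^{5/6} u^4·(1 - u)^4 du / ∫_{0}^{1} u^4·(1 - u)^4 du.
An antiderivative of u^4·(1 - u)^4 is u^5·(70·u^4 - 315·u^3 + 540·u^2 - 420·u + 126)/630; evaluating from 1/3 to 5/6 gives ≈ 0.00134318, while the full integral is 1/630.
Taking the ratio, P = 0.84620.

P ≈ 0.8462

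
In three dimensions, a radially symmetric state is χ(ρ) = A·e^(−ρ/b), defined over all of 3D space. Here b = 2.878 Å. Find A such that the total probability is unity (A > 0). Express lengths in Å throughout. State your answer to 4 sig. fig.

The normalization condition is ∫|χ|² 4πρ² dρ = 1 from 0 to ∞.
(Spherical symmetry: dV = 4πρ² dρ.)
With χ = A·e^(−ρ/b), the integral evaluates to A²·[π·b^3].
Substituting b = 2.878 gives A² = 0.013353, so A = 0.11556.

A ≈ 0.1156 Å^(-3/2)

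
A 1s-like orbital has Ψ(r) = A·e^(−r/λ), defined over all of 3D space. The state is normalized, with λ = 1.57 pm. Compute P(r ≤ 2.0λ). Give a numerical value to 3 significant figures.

Integrate the radial probability density 4πr²|Ψ|² over r ≤ 2.0λ.
The full normalization integral is A²·[π·λ^3] = 1, fixing A².
Substituting u = r/λ, A², 4π and the length scale all cancel in the ratio: P = ∫_{0}^{2.0} u^2·e^(-2·u) du / ∫_{0}^{∞} u^2·e^(-2·u) du.
With ∫ u^2·e^(-2·u) du = -(2·u^2 + 2·u + 1)·e^(-2·u)/4 + C, the region integral is 1/4 - 13·e^(-4)/4 and the full one is 1/4.
The region integral divided by the full integral gives P = 0.7619.

P ≈ 0.762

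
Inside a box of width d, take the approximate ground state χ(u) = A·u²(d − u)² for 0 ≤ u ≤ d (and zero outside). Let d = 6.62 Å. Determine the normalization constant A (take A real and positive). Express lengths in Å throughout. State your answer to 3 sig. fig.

We need A² ∫|f|² du = 1, taking the integral from 0 to d.
With χ = A·u²(d − u)², the integral evaluates to A²·[d^9/630].
Setting this equal to 1 gives A² = 1/(d^9/630).
Substituting d = 6.62 gives A² = 0.00002580, so A = 0.005079.

A ≈ 0.00508 Å^(-9/2)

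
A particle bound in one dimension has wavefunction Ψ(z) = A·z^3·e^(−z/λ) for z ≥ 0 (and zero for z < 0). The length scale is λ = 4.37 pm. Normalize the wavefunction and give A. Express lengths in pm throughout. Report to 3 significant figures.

A ≈ 0.00242 pm^(-7/2)

Require ∫ |Ψ|² dz = 1 over the whole domain.
With ∫₀^∞ z^6 e^(−αz) dz = 6!/α^7, carrying out the integral gives A² · 45·λ^7/8.
Setting this equal to 1 gives A² = 1/(45·λ^7/8).
With λ = 4.37: A² = 0.000005841 and A = 0.002417.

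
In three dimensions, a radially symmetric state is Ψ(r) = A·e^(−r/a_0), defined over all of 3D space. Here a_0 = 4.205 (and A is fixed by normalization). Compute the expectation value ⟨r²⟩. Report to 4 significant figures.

⟨r^2⟩ ≈ 53.05

⟨r²⟩ = ∫ r^2 |Ψ|² 4πr² dr over the full domain.
Evaluating both integrals, ⟨r²⟩ = 3·a_0^2.
With a_0 = 4.205, ⟨r^2⟩ = 53.046.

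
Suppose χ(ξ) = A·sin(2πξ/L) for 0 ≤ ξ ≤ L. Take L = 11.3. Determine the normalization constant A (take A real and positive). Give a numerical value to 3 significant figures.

We need A² ∫|f|² dξ = 1, taking the integral from 0 to L.
The integral (without the A² prefactor) comes out to L/2.
Setting this equal to 1 gives A² = 1/(L/2).
With L = 11.3: A² = 0.1770 and A = 0.4207.

A ≈ 0.421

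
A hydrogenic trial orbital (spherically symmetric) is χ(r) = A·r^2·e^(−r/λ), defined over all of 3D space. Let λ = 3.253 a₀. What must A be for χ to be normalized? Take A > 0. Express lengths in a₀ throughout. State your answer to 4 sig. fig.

The normalization condition is ∫|χ|² 4πr² dr = 1 from 0 to ∞.
In 3D with spherical symmetry the volume element is 4πr² dr.
Carrying out the integral gives A² · 45·π·λ^7/2.
Setting this equal to 1 gives A² = 1/(45·π·λ^7/2).
Plugging in λ = 3.253 yields A = 0.0019158.

A ≈ 0.001916 a₀^(-7/2)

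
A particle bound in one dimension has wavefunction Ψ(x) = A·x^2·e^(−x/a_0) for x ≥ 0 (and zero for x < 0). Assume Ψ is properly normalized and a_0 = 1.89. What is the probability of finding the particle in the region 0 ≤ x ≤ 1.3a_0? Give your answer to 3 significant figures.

P ≈ 0.123

|Ψ|² is the probability density, so P = ∫_{0}^{1.3a_0} |Ψ|² dx.
The normalization integral ∫|Ψ|²dx over the whole domain equals 3·a_0^5/4·A², and A² cancels in the ratio.
Let u = x/a_0; then A² and the length scale cancel, so P = ∫_{0}^{1.3} u^4·e^(-2·u) du ÷ ∫_{0}^{∞} u^4·e^(-2·u) du.
An antiderivative of u^4·e^(-2·u) is -(u^4/2 + u^3 + 3·u^2/2 + 3·u/2 + 3/4)·e^(-2·u); evaluating from 0 to 1.3 gives ≈ 0.091932, while the full integral is 3/4.
The result is P = 0.1226.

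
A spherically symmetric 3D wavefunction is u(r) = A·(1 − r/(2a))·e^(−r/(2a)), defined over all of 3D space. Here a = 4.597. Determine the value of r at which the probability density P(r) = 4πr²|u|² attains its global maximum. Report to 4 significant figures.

r ≈ 24.07

The maximum of P(r) = 4πr²|u|² occurs where its derivative vanishes.
This gives r = a·(√(5) + 3).
With a = 4.597, the most probable radial distance is 24.070.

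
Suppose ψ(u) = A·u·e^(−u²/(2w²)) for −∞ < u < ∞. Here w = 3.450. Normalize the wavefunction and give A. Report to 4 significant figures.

A ≈ 0.1658

Require ∫ |ψ|² du = 1 over the whole domain.
With ∫_{−∞}^{∞} u^(2m) e^(−αu²) du = (2m−1)!!·√π / (2^m α^(m+1/2)), the integral (without the A² prefactor) comes out to √(π)·w^3/2.
Hence A² = 1/[√(π)·w^3/2].
Plugging in w = 3.450 yields A = 0.16577.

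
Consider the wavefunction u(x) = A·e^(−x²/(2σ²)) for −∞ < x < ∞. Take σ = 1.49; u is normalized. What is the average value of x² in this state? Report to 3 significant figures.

⟨x^2⟩ ≈ 1.11

The expectation value is the |u|²-weighted average of x^2: ∫ x^2|u|² dx.
Differentiating ∫e^(−αx²) dx = √(π/α) under α to get the higher moments, since the A² factors cancel between numerator and denominator, ⟨x²⟩ = σ^2/2.
Putting σ = 1.49 gives 1.110.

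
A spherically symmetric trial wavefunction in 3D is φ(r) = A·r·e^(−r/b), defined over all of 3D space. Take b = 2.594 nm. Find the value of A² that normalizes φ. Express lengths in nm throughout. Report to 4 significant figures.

A^2 ≈ 0.0009034 nm^(-5)

Normalization requires ∫|φ|² 4πr² dr = 1, integrated from 0 to ∞.
Using ∫₀^∞ rⁿ e^(−αr) dr = n!/αⁿ⁺¹, ∫|φ|² 4πr² dr = A²·(3·π·b^5).
Plugging in b = 2.594 yields A = 0.030057.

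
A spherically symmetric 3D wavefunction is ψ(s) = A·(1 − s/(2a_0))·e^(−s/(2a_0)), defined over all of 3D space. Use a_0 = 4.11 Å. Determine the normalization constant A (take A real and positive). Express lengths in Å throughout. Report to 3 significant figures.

We need A² ∫|f|² 4πs² ds = 1, taking the integral from 0 to ∞.
The angular integral contributes 4π, leaving ∫₀^∞ s²|ψ|² ds.
The integral (without the A² prefactor) comes out to 8·π·a_0^3.
Substituting a_0 = 4.11 gives A² = 0.0005731, so A = 0.02394.

A ≈ 0.0239 Å^(-3/2)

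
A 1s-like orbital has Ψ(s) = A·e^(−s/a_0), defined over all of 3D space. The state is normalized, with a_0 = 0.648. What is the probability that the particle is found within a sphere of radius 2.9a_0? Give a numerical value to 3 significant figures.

With dV = 4πs²ds, the probability is ∫|Ψ|² dV over s ≤ 2.9a_0.
Normalization gives A² = 1/(π·a_0^3).
Substituting u = s/a_0, A², 4π and the length scale all cancel in the ratio: P = ∫_{0}^{2.9} u^2·e^(-2·u) du / ∫_{0}^{∞} u^2·e^(-2·u) du.
Using ∫ u^2·e^(-2·u) du = -(2·u^2 + 2·u + 1)·e^(-2·u)/4, the numerator is 1/4 - 1181·e^(-29/5)/200 and the denominator is 1/4.
Taking the ratio yields P = 0.9285.

P ≈ 0.928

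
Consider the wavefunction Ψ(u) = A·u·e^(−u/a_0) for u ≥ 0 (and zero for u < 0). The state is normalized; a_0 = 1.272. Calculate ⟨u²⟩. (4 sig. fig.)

By definition ⟨u²⟩ = ∫ u^2 |Ψ(u)|² du.
The ratio of the moment integral to the normalization integral gives ⟨u²⟩ = 3·a_0^2.
With a_0 = 1.272, ⟨u^2⟩ = 4.8540.

⟨u^2⟩ ≈ 4.854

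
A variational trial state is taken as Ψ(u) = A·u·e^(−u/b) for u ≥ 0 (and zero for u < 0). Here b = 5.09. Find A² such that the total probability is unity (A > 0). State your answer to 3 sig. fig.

Require ∫ |Ψ|² du = 1 over the whole domain.
Recall ∫₀^∞ u^m e^(−u/β) du = m!·β^(m+1), with Ψ = A·u·e^(−u/b), the integral evaluates to A²·[b^3/4].
Hence A² = 1/[b^3/4].
Plugging in b = 5.09 yields A = 0.1742.

A^2 ≈ 0.0303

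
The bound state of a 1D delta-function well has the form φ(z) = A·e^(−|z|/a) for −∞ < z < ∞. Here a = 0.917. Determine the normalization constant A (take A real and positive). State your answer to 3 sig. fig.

Normalization requires ∫|φ|² dz = 1, integrated from −∞ to ∞.
Using ∫₀^∞ zⁿ e^(−αz) dz = n!/αⁿ⁺¹, carrying out the integral gives A² · a.
Setting this equal to 1 gives A² = 1/(a).
With a = 0.917: A² = 1.091 and A = 1.044.

A ≈ 1.04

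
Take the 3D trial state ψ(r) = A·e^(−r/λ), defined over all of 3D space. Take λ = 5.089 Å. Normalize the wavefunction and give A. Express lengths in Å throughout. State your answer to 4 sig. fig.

A ≈ 0.04914 Å^(-3/2)

The normalization condition is ∫|ψ|² 4πr² dr = 1 from 0 to ∞.
The angular integral contributes 4π, leaving ∫₀^∞ r²|ψ|² dr.
Using ∫₀^∞ rⁿ e^(−αr) dr = n!/αⁿ⁺¹, ∫|ψ|² 4πr² dr = A²·(π·λ^3).
Hence A² = 1/[π·λ^3].
Plugging in λ = 5.089 yields A = 0.049145.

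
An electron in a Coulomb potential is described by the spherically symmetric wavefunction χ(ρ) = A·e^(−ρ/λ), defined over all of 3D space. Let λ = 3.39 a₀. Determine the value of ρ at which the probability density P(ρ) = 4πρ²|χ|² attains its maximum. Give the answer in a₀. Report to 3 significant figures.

The maximum of P(ρ) = 4πρ²|χ|² occurs where its derivative vanishes.
Solving yields ρ = λ.
With λ = 3.39, the most probable radial distance is 3.390 a₀.

ρ ≈ 3.39 a₀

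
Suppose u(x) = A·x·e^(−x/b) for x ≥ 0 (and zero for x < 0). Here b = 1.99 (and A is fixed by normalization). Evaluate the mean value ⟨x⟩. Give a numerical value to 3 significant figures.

⟨x⟩ ≈ 2.99

By definition ⟨x⟩ = ∫ x |u(x)|² dx.
Evaluating both integrals, ⟨x⟩ = 3·b/2.
With b = 1.99, ⟨x⟩ = 2.985.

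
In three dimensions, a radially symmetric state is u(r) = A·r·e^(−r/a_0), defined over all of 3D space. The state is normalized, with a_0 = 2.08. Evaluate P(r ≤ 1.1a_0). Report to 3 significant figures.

P ≈ 0.0725

P = ∫ |u|² 4πr² dr over r ≤ 1.1a_0.
The full normalization integral is A²·[3·π·a_0^5] = 1, fixing A².
In terms of t = r/a_0 (A², 4π and the length scale all cancel between numerator and denominator), P = [∫_{0}^{1.1} t^4·e^(-2·t) dt] / [∫_{0}^{∞} t^4·e^(-2·t) dt].
An antiderivative of t^4·e^(-2·t) is -(t^4/2 + t^3 + 3·t^2/2 + 3·t/2 + 3/4)·e^(-2·t); evaluating from 0 to 1.1 gives ≈ 0.054372, while the full integral is 3/4.
The region integral divided by the full integral gives P = 0.07250.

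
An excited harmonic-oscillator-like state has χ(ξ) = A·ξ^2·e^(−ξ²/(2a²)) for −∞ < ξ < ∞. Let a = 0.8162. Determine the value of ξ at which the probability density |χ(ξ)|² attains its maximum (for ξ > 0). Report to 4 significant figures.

ξ ≈ 1.154

Set d/dξ [|χ(ξ)|²] = 0 and solve for ξ > 0.
Solving yields ξ = √(2)·a.
With a = 0.8162, the value of ξ > 0 at which the probability density is greatest is 1.1543.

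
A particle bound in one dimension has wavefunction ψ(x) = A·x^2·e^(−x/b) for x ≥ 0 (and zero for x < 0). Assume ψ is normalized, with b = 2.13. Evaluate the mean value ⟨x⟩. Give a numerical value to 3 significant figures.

⟨x⟩ ≈ 5.33

By definition ⟨x⟩ = ∫ x |ψ(x)|² dx.
Since the A² factors cancel between numerator and denominator, ⟨x⟩ = 5·b/2.
Putting b = 2.13 gives 5.325.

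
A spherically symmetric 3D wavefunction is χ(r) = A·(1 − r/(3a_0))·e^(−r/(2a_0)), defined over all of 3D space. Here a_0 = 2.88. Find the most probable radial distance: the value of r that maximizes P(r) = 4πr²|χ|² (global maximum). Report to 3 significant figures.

r ≈ 2.88

Set d/dr [P(r) = 4πr²|χ|²] = 0 and solve for r > 0.
Solving yields r = a_0.
With a_0 = 2.88, the most probable radial distance is 2.880.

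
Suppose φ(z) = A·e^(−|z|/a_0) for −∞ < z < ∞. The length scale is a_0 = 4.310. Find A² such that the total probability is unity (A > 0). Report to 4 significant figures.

Require ∫ |φ|² dz = 1 over the whole domain.
Recall ∫₀^∞ z^m e^(−z/β) dz = m!·β^(m+1), the integral (without the A² prefactor) comes out to a_0.
So A² = (a_0)^(−1).
Substituting a_0 = 4.310 gives A² = 0.23202, so A = 0.48168.

A^2 ≈ 0.2320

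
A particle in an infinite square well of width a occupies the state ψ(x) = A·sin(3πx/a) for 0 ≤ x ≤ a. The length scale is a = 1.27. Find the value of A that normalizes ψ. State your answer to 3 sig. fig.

Require ∫ |ψ|² dx = 1 over the whole domain.
With ∫₀^a sin²(nπx/a) dx = a/2, ∫|ψ|² dx = A²·(a/2).
Plugging in a = 1.27 yields A = 1.255.

A ≈ 1.25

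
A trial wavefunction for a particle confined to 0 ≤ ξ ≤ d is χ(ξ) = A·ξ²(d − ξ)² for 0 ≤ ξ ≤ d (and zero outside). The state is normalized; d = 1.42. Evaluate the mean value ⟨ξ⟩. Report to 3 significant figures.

The expectation value is the |χ|²-weighted average of ξ: ∫ ξ|χ|² dξ.
Expanding the polynomial and integrating term by term, evaluating both integrals, ⟨ξ⟩ = d/2.
Putting d = 1.42 gives 0.7100.

⟨ξ⟩ ≈ 0.710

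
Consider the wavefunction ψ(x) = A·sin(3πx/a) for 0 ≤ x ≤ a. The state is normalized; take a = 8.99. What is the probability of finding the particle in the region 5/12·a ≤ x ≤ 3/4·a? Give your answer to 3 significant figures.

P = ∫_{5/12·a}^{3/4·a} |ψ(x)|² dx.
Since A² = 1/(a/2), this is the region integral divided by the full normalization integral.
Substituting u = x/a, A² and the length scale cancel in the ratio: P = ∫_{5/12}^{3/4} sin(3·π·u)^2 du / ∫_{0}^{1} sin(3·π·u)^2 du.
With ∫ sin(3·π·u)^2 du = u/2 - sin(6·π·u)/(12·π) + C, the region integral is 1/6 and the full one is 1/2.
The result is P = 1/3.

P ≈ 0.333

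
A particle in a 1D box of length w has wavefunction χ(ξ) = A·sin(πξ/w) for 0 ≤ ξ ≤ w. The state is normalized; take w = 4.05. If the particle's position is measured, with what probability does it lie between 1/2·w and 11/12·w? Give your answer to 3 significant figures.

|χ|² is the probability density, so P = ∫_{1/2·w}^{11/12·w} |χ|² dξ.
Since A² = 1/(w/2), this is the region integral divided by the full normalization integral.
Let u = ξ/w; then A² and the length scale cancel, so P = ∫_{1/2}^{11/12} sin(π·u)^2 du ÷ ∫_{0}^{1} sin(π·u)^2 du.
Using ∫ sin(π·u)^2 du = u/2 - sin(2·π·u)/(4·π), the numerator is 1/(8·π) + 5/24 and the denominator is 1/2.
The result is P = (3 + 5·π)/(12·π).

P ≈ 0.496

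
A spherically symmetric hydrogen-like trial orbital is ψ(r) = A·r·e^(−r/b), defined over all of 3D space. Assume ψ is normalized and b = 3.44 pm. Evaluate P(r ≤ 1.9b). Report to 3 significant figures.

P ≈ 0.332

Integrate the radial probability density 4πr²|ψ|² over r ≤ 1.9b.
The full normalization integral is A²·[3·π·b^5] = 1, fixing A².
Let u = r/b; then A², 4π and the length scale all cancel, so P = ∫_{0}^{1.9} u^4·e^(-2·u) du ÷ ∫_{0}^{∞} u^4·e^(-2·u) du.
An antiderivative of u^4·e^(-2·u) is -(u^4/2 + u^3 + 3·u^2/2 + 3·u/2 + 3/4)·e^(-2·u); evaluating from 0 to 1.9 gives ≈ 0.24912, while the full integral is 3/4.
The region integral divided by the full integral gives P = 0.3322.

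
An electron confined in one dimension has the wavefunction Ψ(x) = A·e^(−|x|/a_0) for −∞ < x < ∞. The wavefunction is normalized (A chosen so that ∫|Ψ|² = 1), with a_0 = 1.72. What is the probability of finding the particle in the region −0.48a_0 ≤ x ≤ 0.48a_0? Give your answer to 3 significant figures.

P ≈ 0.617

P = ∫_{−0.48a_0}^{0.48a_0} |Ψ(x)|² dx.
With A² fixed by ∫|Ψ|² = 1, i.e. A² = (a_0)^(−1), substitute and integrate.
Both integrals are even about x = 0, so only the x ≥ 0 halves are needed (the factors of 2 cancel). Let u = x/a_0; then A² and the length scale cancel, so P = ∫_{0}^{0.48} e^(-2·u) du ÷ ∫_{0}^{∞} e^(-2·u) du.
With ∫ e^(-2·u) du = -e^(-2·u)/2 + C, the region integral is 1/2 - e^(-24/25)/2 and the full one is 1/2.
Evaluating gives P = 0.6171.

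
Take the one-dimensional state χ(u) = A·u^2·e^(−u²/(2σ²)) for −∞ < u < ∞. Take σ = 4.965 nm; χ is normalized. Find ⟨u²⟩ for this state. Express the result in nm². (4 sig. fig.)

The expectation value is the |χ|²-weighted average of u^2: ∫ u^2|χ|² du.
The ratio of the moment integral to the normalization integral gives ⟨u²⟩ = 5·σ^2/2.
With σ = 4.965, ⟨u^2⟩ = 61.628.

⟨u^2⟩ ≈ 61.63 nm^2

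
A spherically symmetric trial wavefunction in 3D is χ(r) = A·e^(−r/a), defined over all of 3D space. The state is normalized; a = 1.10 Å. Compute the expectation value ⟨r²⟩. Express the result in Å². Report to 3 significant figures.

⟨r²⟩ = ∫ r^2 |χ|² 4πr² dr over the full domain.
The ratio of the moment integral to the normalization integral gives ⟨r²⟩ = 3·a^2.
Putting a = 1.10 gives 3.630.

⟨r^2⟩ ≈ 3.63 Å^2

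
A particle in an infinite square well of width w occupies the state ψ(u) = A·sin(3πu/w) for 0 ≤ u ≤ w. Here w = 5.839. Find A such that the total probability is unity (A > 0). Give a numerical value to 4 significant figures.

A ≈ 0.5853

Normalization requires ∫|ψ|² du = 1, integrated from 0 to w.
Using sin²θ = (1 − cos 2θ)/2, with ψ = A·sin(3πu/w), the integral evaluates to A²·[w/2].
Setting this equal to 1 gives A² = 1/(w/2).
Substituting w = 5.839 gives A² = 0.34252, so A = 0.58526.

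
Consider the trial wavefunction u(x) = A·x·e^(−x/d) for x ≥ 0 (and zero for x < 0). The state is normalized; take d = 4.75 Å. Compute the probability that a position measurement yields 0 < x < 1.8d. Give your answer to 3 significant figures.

P ≈ 0.697

|u|² is the probability density, so P = ∫_{0}^{1.8d} |u|² dx.
Since A² = 1/(d^3/4), this is the region integral divided by the full normalization integral.
Substituting t = x/d, A² and the length scale cancel in the ratio: P = ∫_{0}^{1.8} t^2·e^(-2·t) dt / ∫_{0}^{∞} t^2·e^(-2·t) dt.
With ∫ t^2·e^(-2·t) dt = -(2·t^2 + 2·t + 1)·e^(-2·t)/4 + C, the region integral is 1/4 - 277·e^(-18/5)/100 and the full one is 1/4.
Evaluating gives P = 0.6973.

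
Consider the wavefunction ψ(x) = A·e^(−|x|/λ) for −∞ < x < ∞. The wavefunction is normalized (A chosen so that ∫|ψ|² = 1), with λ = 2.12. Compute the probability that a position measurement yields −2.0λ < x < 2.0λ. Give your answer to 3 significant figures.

|ψ|² is the probability density, so P = ∫_{−2.0λ}^{2.0λ} |ψ|² dx.
With A² fixed by ∫|ψ|² = 1, i.e. A² = (λ)^(−1), substitute and integrate.
Both integrals are even about x = 0, so only the x ≥ 0 halves are needed (the factors of 2 cancel). Let u = x/λ; then A² and the length scale cancel, so P = ∫_{0}^{2.0} e^(-2·u) du ÷ ∫_{0}^{∞} e^(-2·u) du.
An antiderivative of e^(-2·u) is -e^(-2·u)/2; evaluating from 0 to 2.0 gives 1/2 - e^(-4)/2, while the full integral is 1/2.
The result is P = 0.9817.

P ≈ 0.982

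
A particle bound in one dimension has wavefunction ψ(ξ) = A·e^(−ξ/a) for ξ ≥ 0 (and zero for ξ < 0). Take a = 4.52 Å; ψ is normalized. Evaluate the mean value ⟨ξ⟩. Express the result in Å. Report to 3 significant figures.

The expectation value is the |ψ|²-weighted average of ξ: ∫ ξ|ψ|² dξ.
Recall ∫₀^∞ ξ^m e^(−ξ/β) dξ = m!·β^(m+1), evaluating both integrals, ⟨ξ⟩ = a/2.
With a = 4.52, ⟨ξ⟩ = 2.260.

⟨ξ⟩ ≈ 2.26 Å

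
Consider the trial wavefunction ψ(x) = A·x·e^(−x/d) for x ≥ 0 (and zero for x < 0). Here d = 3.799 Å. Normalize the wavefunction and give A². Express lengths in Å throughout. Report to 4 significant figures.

A^2 ≈ 0.07295 Å^(-3)

We need A² ∫|f|² dx = 1, taking the integral from 0 to ∞.
With ψ = A·x·e^(−x/d), the integral evaluates to A²·[d^3/4].
Setting this equal to 1 gives A² = 1/(d^3/4).
With d = 3.799: A² = 0.072955 and A = 0.27010.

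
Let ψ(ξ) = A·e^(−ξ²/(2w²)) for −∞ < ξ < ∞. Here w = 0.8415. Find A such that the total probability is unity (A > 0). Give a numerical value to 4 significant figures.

We need A² ∫|f|² dξ = 1, taking the integral from −∞ to ∞.
With ψ = A·e^(−ξ²/(2w²)), the integral evaluates to A²·[√(π)·w].
Setting this equal to 1 gives A² = 1/(√(π)·w).
Substituting w = 0.8415 gives A² = 0.67046, so A = 0.81881.

A ≈ 0.8188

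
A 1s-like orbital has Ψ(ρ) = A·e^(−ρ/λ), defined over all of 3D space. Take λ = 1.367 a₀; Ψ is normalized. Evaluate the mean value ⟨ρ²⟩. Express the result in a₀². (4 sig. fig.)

⟨ρ^2⟩ ≈ 5.606 a₀^2

By definition ⟨ρ²⟩ = ∫ ρ^2 |Ψ(ρ)|² 4πρ² dρ.
Evaluating both integrals, ⟨ρ²⟩ = 3·λ^2.
With λ = 1.367, ⟨ρ^2⟩ = 5.6061.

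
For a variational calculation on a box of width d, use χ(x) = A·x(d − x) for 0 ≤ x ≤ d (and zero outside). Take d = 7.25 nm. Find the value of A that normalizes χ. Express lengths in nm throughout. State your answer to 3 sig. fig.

A ≈ 0.0387 nm^(-5/2)

Normalization requires ∫|χ|² dx = 1, integrated from 0 to d.
Expanding the polynomial and integrating term by term, ∫|χ|² dx = A²·(d^5/30).
So A² = (d^5/30)^(−1).
Plugging in d = 7.25 yields A = 0.03870.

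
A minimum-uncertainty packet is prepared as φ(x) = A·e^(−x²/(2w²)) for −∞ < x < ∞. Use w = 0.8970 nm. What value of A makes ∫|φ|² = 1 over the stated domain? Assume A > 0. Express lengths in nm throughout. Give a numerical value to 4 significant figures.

A ≈ 0.7931 nm^(-1/2)

We need A² ∫|f|² dx = 1, taking the integral from −∞ to ∞.
Differentiating ∫e^(−αx²) dx = √(π/α) under α to get the higher moments, the integral (without the A² prefactor) comes out to √(π)·w.
Setting this equal to 1 gives A² = 1/(√(π)·w).
Substituting w = 0.8970 gives A² = 0.62897, so A = 0.79308.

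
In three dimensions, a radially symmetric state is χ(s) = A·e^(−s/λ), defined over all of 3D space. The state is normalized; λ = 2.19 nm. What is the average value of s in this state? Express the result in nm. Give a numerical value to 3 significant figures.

⟨s⟩ ≈ 3.29 nm

⟨s⟩ = ∫ s |χ|² 4πs² ds over the full domain.
Since the A² factors cancel between numerator and denominator, ⟨s⟩ = 3·λ/2.
Putting λ = 2.19 gives 3.285.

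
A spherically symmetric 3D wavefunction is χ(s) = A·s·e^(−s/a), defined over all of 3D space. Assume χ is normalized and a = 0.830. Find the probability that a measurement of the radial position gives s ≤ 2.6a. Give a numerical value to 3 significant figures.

P ≈ 0.594

With dV = 4πs²ds, the probability is ∫|χ|² dV over s ≤ 2.6a.
A² is fixed by ∫₀^∞ 4πs²|χ|² ds = 1, i.e. A² = (3·π·a^5)^(−1).
In terms of u = s/a (A², 4π and the length scale all cancel between numerator and denominator), P = [∫_{0}^{2.6} u^4·e^(-2·u) du] / [∫_{0}^{∞} u^4·e^(-2·u) du].
Using ∫ u^4·e^(-2·u) du = -(u^4/2 + u^3 + 3·u^2/2 + 3·u/2 + 3/4)·e^(-2·u), the numerator is ≈ 0.44540 and the denominator is 3/4.
This evaluates to P = 0.5939.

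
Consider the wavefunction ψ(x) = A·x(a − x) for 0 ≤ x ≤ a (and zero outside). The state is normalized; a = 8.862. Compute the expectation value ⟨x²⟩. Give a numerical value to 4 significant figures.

By definition ⟨x²⟩ = ∫ x^2 |ψ(x)|² dx.
Expanding the polynomial and integrating term by term, since the A² factors cancel between numerator and denominator, ⟨x²⟩ = 2·a^2/7.
Putting a = 8.862 gives 22.439.

⟨x^2⟩ ≈ 22.44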